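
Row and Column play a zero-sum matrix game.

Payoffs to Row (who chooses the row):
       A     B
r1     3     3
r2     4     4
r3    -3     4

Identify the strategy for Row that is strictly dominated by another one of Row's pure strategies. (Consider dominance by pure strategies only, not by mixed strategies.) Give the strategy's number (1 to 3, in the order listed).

1

Compare r1 with r2: 4 > 3, 4 > 3.
So r2 strictly dominates r1 for Row; r1 is strictly dominated.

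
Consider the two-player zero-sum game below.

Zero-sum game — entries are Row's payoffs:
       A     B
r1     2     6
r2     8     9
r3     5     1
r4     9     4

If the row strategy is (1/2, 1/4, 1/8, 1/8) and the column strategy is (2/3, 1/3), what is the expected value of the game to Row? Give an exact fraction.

Against (2/3, 1/3), each row's expected payoff is r1: 10/3; r2: 25/3; r3: 11/3; r4: 22/3.
Taking the (1/2, 1/4, 1/8, 1/8)-weighted average: (1/2)·(10/3) + (1/4)·(25/3) + (1/8)·(11/3) + (1/8)·(22/3) = 41/8.

41/8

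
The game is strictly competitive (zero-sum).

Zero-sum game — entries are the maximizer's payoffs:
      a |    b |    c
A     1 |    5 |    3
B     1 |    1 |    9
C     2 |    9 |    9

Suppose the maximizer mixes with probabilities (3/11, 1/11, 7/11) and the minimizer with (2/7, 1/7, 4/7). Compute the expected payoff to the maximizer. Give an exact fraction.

439/77

Against (2/7, 1/7, 4/7), each row's expected payoff is A: 19/7; B: 39/7; C: 7.
Taking the (3/11, 1/11, 7/11)-weighted average: (3/11)·(19/7) + (1/11)·(39/7) + (7/11)·(7) = 439/77.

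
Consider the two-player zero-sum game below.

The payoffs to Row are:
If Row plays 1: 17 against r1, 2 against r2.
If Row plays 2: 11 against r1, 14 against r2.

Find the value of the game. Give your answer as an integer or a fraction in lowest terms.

Row minima are 2 and 11, so Row's maximin is 11; column maxima are 17 and 14, so Column's minimax is 14. These differ, so the equilibrium is in mixed strategies.
Let Row play 1 with probability p. Column is indifferent when 17p + 11(1−p) = 2p + 14(1−p), giving p = 1/6.
Let Column play r1 with probability q. Row is indifferent when 17q + 2(1−q) = 11q + 14(1−q), giving q = 2/3.
The value is 17·(2/3) + (2)·(1/3) = 12.

12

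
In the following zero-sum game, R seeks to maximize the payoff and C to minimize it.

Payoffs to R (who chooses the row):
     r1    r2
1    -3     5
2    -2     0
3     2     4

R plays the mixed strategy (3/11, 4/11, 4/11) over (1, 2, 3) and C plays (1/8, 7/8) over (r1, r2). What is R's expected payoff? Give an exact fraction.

Against (1/8, 7/8), each row's expected payoff is 1: 4; 2: -1/4; 3: 15/4.
Taking the (3/11, 4/11, 4/11)-weighted average: (3/11)·(4) + (4/11)·(-1/4) + (4/11)·(15/4) = 26/11.

26/11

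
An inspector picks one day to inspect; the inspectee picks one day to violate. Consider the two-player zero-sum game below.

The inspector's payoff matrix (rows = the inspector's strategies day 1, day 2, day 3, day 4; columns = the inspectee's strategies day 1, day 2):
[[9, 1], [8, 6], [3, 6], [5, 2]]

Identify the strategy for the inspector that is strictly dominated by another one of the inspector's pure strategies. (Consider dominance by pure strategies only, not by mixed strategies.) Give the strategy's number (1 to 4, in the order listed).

Compare day 4 with day 2: 8 > 5, 6 > 2.
So day 2 strictly dominates day 4 for the inspector; day 4 is strictly dominated.

4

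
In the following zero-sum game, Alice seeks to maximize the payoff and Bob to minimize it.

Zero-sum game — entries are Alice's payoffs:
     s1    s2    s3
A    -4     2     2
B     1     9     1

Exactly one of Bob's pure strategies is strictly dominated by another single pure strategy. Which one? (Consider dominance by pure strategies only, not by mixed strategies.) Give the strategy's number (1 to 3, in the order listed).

2

Bob prefers columns that give Alice less. Compare s2 with s1: -4 < 2, 1 < 9.
So s1 strictly dominates s2 for Bob; s2 is strictly dominated.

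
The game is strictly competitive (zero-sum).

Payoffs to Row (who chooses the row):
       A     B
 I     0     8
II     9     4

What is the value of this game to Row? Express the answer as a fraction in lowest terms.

Row minima are 0 and 4, so Row's maximin is 4; column maxima are 9 and 8, so Column's minimax is 8. These differ, so the equilibrium is in mixed strategies.
Let Row play I with probability p. Column is indifferent when 9(1−p) = 8p + 4(1−p), giving p = 5/13.
Let Column play A with probability q. Row is indifferent when 8(1−q) = 9q + 4(1−q), giving q = 4/13.
The value is 0·(4/13) + (8)·(9/13) = 72/13.

72/13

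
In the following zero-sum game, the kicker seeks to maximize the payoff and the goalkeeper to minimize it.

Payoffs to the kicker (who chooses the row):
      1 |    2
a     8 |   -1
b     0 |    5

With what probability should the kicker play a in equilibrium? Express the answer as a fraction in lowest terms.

5/14

Row minima are -1 and 0, so the kicker's maximin is 0; column maxima are 8 and 5, so the goalkeeper's minimax is 5. These differ, so the equilibrium is in mixed strategies.
Let the kicker play a with probability p. The goalkeeper is indifferent when 8p = −p + 5(1−p), giving p = 5/14.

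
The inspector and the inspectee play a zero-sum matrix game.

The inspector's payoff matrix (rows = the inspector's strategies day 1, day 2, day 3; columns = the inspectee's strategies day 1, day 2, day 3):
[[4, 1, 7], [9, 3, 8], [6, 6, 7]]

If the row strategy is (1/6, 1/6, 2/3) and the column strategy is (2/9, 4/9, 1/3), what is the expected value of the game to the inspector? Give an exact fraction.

Against (2/9, 4/9, 1/3), each row's expected payoff is day 1: 11/3; day 2: 6; day 3: 19/3.
Taking the (1/6, 1/6, 2/3)-weighted average: (1/6)·(11/3) + (1/6)·(6) + (2/3)·(19/3) = 35/6.

35/6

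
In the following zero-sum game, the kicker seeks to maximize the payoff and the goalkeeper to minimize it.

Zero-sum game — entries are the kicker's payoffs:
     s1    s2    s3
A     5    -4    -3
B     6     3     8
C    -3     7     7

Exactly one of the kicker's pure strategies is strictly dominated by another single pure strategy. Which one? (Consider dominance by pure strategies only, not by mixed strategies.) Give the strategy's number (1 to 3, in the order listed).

Compare A with B: 6 > 5, 3 > -4, 8 > -3.
So B strictly dominates A for the kicker; A is strictly dominated.

1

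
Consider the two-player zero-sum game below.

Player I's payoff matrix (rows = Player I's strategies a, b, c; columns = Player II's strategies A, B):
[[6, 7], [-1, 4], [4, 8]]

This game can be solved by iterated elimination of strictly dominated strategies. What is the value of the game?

6

Column B is strictly dominated by A for Player II (6<7, -1<4, 4<8); eliminate B.
Row c is strictly dominated by row a (6>4); eliminate c.
Row b is strictly dominated by row a (6>-1); eliminate b.
Only (a, A) remains, with payoff 6.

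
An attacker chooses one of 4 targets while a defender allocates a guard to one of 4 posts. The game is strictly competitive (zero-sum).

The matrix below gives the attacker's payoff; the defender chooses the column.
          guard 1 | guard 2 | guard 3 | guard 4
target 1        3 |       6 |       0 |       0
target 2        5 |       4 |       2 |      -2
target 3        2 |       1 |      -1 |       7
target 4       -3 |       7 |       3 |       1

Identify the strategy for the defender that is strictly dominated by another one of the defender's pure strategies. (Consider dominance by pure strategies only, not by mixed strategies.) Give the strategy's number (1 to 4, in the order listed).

2

The defender prefers columns that give the attacker less. Compare guard 2 with guard 3: 0 < 6, 2 < 4, -1 < 1, 3 < 7.
So guard 3 strictly dominates guard 2 for the defender; guard 2 is strictly dominated.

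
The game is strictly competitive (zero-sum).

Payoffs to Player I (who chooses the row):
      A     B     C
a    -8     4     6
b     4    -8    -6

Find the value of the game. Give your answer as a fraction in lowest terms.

Column C is strictly dominated by B for Player II (it gives Player I more in every row).
The remaining 2×2 game on (a, b) × (A, B) has no saddle point. Let Player I play a with probability p; indifference gives −8p + 4(1−p) = 4p − 8(1−p), so p = 1/2.
Similarly Player II's optimal q on A is 1/2, and the value is -8·(1/2) + (4)·(1/2) = -2.

-2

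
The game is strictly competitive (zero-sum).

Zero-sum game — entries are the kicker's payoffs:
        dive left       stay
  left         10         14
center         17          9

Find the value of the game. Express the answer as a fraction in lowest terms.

Row minima are 10 and 9, so the kicker's maximin is 10; column maxima are 17 and 14, so the goalkeeper's minimax is 14. These differ, so the equilibrium is in mixed strategies.
Let the kicker play left with probability p. The goalkeeper is indifferent when 10p + 17(1−p) = 14p + 9(1−p), giving p = 2/3.
Let the goalkeeper play dive left with probability q. The kicker is indifferent when 10q + 14(1−q) = 17q + 9(1−q), giving q = 5/12.
The value is 10·(5/12) + (14)·(7/12) = 37/3.

37/3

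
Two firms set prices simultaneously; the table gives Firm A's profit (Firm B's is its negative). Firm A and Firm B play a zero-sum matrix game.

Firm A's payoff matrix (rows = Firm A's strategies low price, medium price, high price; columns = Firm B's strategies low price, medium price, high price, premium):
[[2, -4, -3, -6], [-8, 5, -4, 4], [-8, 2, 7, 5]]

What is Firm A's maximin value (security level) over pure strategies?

-6

The worst-case payoff for each row is low price: -6, medium price: -8, high price: -8.
The best of these is -6.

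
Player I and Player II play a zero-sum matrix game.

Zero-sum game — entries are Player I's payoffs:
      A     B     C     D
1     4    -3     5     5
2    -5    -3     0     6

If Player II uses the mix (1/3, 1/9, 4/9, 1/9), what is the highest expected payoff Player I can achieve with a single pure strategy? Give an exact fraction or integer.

1: (4)·(1/3) + (-3)·(1/9) + (5)·(4/9) + (5)·(1/9) = 34/9.
2: (-5)·(1/3) + (-3)·(1/9) + (0)·(4/9) + (6)·(1/9) = -4/3.
The best pure response is 1 with expected payoff 34/9.

34/9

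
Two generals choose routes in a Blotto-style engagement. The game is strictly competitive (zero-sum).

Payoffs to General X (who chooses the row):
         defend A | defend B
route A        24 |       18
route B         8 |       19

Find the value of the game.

Row minima are 18 and 8, so General X's maximin is 18; column maxima are 24 and 19, so General Y's minimax is 19. These differ, so the equilibrium is in mixed strategies.
Let General X play route A with probability p. General Y is indifferent when 24p + 8(1−p) = 18p + 19(1−p), giving p = 11/17.
Let General Y play defend A with probability q. General X is indifferent when 24q + 18(1−q) = 8q + 19(1−q), giving q = 1/17.
The value is 24·(1/17) + (18)·(16/17) = 312/17.

312/17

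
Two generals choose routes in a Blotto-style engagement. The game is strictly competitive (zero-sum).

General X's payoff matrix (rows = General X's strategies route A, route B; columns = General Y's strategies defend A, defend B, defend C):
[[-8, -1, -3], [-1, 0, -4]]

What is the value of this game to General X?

Column defend B is strictly dominated by defend C for General Y (it gives General X more in every row).
The remaining 2×2 game on (route A, route B) × (defend A, defend C) has no saddle point. Let General X play route A with probability p; indifference gives −8p − (1−p) = −3p − 4(1−p), so p = 3/8.
Similarly General Y's optimal q on defend A is 1/8, and the value is -8·(1/8) + (-3)·(7/8) = -29/8.

-29/8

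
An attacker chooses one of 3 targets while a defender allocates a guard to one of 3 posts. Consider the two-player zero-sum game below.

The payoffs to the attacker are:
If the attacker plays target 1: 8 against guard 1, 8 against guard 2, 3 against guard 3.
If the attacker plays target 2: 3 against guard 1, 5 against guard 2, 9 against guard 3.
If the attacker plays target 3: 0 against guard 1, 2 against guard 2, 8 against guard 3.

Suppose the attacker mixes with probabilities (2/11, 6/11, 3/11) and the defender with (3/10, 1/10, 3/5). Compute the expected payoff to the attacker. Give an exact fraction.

Against (3/10, 1/10, 3/5), each row's expected payoff is target 1: 5; target 2: 34/5; target 3: 5.
Taking the (2/11, 6/11, 3/11)-weighted average: (2/11)·(5) + (6/11)·(34/5) + (3/11)·(5) = 329/55.

329/55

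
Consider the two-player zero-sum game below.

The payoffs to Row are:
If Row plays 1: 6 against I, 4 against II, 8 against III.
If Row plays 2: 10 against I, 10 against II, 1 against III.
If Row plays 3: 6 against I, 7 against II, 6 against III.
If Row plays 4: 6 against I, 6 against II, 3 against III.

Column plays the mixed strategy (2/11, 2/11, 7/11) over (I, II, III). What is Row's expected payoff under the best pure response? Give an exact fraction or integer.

1: (6)·(2/11) + (4)·(2/11) + (8)·(7/11) = 76/11.
2: (10)·(2/11) + (10)·(2/11) + (1)·(7/11) = 47/11.
3: (6)·(2/11) + (7)·(2/11) + (6)·(7/11) = 68/11.
4: (6)·(2/11) + (6)·(2/11) + (3)·(7/11) = 45/11.
The best pure response is 1 with expected payoff 76/11.

76/11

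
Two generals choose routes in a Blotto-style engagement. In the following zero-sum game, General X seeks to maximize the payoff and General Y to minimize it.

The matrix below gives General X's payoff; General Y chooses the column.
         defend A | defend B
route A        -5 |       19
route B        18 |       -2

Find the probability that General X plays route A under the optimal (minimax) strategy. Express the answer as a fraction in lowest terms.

Row minima are -5 and -2, so General X's maximin is -2; column maxima are 18 and 19, so General Y's minimax is 18. These differ, so the equilibrium is in mixed strategies.
Let General X play route A with probability p. General Y is indifferent when −5p + 18(1−p) = 19p − 2(1−p), giving p = 5/11.

5/11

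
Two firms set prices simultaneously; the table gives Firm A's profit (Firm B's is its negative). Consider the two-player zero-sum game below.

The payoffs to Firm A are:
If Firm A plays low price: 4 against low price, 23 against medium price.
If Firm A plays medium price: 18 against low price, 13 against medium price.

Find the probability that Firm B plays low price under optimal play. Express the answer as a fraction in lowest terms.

Row minima are 4 and 13, so Firm A's maximin is 13; column maxima are 18 and 23, so Firm B's minimax is 18. These differ, so the equilibrium is in mixed strategies.
Let Firm B play low price with probability q. Firm A is indifferent when 4q + 23(1−q) = 18q + 13(1−q), giving q = 5/12.

5/12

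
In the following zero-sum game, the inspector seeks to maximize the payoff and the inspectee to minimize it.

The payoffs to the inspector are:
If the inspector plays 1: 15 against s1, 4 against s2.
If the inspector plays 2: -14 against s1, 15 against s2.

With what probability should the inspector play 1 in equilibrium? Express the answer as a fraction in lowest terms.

Row minima are 4 and -14, so the inspector's maximin is 4; column maxima are 15 and 15, so the inspectee's minimax is 15. These differ, so the equilibrium is in mixed strategies.
Let the inspector play 1 with probability p. The inspectee is indifferent when 15p − 14(1−p) = 4p + 15(1−p), giving p = 29/40.

29/40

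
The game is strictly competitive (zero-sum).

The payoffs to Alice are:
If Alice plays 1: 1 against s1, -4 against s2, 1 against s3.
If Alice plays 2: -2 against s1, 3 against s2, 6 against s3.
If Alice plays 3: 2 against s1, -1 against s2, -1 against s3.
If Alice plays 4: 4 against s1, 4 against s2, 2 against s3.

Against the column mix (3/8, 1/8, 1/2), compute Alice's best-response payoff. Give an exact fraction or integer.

1: (1)·(3/8) + (-4)·(1/8) + (1)·(1/2) = 3/8.
2: (-2)·(3/8) + (3)·(1/8) + (6)·(1/2) = 21/8.
3: (2)·(3/8) + (-1)·(1/8) + (-1)·(1/2) = 1/8.
4: (4)·(3/8) + (4)·(1/8) + (2)·(1/2) = 3.
The best pure response is 4 with expected payoff 3.

3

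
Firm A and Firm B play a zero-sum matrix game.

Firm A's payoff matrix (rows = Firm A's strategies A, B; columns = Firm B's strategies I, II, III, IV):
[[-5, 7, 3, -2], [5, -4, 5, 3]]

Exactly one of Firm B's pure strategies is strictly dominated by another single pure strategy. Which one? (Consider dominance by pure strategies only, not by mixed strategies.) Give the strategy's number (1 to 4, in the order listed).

Firm B prefers columns that give Firm A less. Compare III with IV: -2 < 3, 3 < 5.
So IV strictly dominates III for Firm B; III is strictly dominated.

3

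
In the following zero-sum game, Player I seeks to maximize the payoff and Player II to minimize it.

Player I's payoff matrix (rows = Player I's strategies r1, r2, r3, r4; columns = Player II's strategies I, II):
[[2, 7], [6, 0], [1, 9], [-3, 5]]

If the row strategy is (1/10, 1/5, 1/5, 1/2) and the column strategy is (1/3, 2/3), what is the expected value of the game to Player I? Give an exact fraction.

Against (1/3, 2/3), each row's expected payoff is r1: 16/3; r2: 2; r3: 19/3; r4: 7/3.
Taking the (1/10, 1/5, 1/5, 1/2)-weighted average: (1/10)·(16/3) + (1/5)·(2) + (1/5)·(19/3) + (1/2)·(7/3) = 101/30.

101/30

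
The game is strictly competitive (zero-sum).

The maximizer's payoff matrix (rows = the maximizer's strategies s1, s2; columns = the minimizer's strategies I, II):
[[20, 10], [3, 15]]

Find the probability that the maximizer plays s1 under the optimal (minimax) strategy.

6/11

Row minima are 10 and 3, so the maximizer's maximin is 10; column maxima are 20 and 15, so the minimizer's minimax is 15. These differ, so the equilibrium is in mixed strategies.
Let the maximizer play s1 with probability p. The minimizer is indifferent when 20p + 3(1−p) = 10p + 15(1−p), giving p = 6/11.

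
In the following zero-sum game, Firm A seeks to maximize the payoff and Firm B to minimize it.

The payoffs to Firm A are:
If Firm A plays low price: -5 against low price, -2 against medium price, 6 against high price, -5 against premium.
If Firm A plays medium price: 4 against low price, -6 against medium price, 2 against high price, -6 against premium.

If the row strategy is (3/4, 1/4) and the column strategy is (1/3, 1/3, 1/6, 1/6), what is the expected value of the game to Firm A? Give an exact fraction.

-47/24

Against (1/3, 1/3, 1/6, 1/6), each row's expected payoff is low price: -13/6; medium price: -4/3.
Taking the (3/4, 1/4)-weighted average: (3/4)·(-13/6) + (1/4)·(-4/3) = -47/24.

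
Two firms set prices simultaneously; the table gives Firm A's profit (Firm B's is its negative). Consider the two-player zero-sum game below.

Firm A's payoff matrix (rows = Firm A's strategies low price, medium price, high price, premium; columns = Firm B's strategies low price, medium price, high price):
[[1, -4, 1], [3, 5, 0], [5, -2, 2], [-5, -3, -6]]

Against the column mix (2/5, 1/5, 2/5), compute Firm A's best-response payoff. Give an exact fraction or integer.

low price: (1)·(2/5) + (-4)·(1/5) + (1)·(2/5) = 0.
medium price: (3)·(2/5) + (5)·(1/5) + (0)·(2/5) = 11/5.
high price: (5)·(2/5) + (-2)·(1/5) + (2)·(2/5) = 12/5.
premium: (-5)·(2/5) + (-3)·(1/5) + (-6)·(2/5) = -5.
The best pure response is high price with expected payoff 12/5.

12/5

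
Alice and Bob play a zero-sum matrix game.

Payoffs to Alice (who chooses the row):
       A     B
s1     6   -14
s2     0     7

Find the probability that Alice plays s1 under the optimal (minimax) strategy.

Row minima are -14 and 0, so Alice's maximin is 0; column maxima are 6 and 7, so Bob's minimax is 6. These differ, so the equilibrium is in mixed strategies.
Let Alice play s1 with probability p. Bob is indifferent when 6p = −14p + 7(1−p), giving p = 7/27.

7/27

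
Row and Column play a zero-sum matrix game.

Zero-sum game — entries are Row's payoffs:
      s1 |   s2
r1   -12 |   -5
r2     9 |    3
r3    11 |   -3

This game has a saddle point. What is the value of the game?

Row minima: -12, 3, -3 → Row's maximin is 3.
Column maxima: 11, 3 → Column's minimax is 3.
They coincide at (r2, s2), so the value is 3.

3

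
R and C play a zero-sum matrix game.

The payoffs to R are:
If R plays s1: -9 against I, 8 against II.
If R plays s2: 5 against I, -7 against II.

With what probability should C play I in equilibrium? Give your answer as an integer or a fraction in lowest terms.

15/29

Row minima are -9 and -7, so R's maximin is -7; column maxima are 5 and 8, so C's minimax is 5. These differ, so the equilibrium is in mixed strategies.
Let C play I with probability q. R is indifferent when −9q + 8(1−q) = 5q − 7(1−q), giving q = 15/29.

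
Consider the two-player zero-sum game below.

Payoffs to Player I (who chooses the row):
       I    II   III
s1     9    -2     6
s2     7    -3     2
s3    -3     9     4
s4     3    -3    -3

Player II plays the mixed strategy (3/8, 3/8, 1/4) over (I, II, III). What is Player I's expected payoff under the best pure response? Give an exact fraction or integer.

33/8

s1: (9)·(3/8) + (-2)·(3/8) + (6)·(1/4) = 33/8.
s2: (7)·(3/8) + (-3)·(3/8) + (2)·(1/4) = 2.
s3: (-3)·(3/8) + (9)·(3/8) + (4)·(1/4) = 13/4.
s4: (3)·(3/8) + (-3)·(3/8) + (-3)·(1/4) = -3/4.
The best pure response is s1 with expected payoff 33/8.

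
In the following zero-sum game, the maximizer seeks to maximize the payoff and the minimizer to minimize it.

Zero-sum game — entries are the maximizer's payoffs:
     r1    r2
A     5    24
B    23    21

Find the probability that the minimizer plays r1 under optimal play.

1/7

Row minima are 5 and 21, so the maximizer's maximin is 21; column maxima are 23 and 24, so the minimizer's minimax is 23. These differ, so the equilibrium is in mixed strategies.
Let the minimizer play r1 with probability q. The maximizer is indifferent when 5q + 24(1−q) = 23q + 21(1−q), giving q = 1/7.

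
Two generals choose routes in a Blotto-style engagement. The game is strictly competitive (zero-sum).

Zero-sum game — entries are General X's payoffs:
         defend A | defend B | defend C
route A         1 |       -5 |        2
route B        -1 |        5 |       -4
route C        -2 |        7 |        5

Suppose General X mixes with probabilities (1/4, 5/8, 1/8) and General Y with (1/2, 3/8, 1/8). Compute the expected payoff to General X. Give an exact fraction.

35/64

Against (1/2, 3/8, 1/8), each row's expected payoff is route A: -9/8; route B: 7/8; route C: 9/4.
Taking the (1/4, 5/8, 1/8)-weighted average: (1/4)·(-9/8) + (5/8)·(7/8) + (1/8)·(9/4) = 35/64.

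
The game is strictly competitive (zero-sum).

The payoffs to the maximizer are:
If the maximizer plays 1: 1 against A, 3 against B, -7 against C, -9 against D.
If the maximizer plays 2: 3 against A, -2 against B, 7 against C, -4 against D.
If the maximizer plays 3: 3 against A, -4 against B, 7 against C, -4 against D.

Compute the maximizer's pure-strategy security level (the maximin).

-4

The worst-case payoff for each row is 1: -9, 2: -4, 3: -4.
The best of these is -4.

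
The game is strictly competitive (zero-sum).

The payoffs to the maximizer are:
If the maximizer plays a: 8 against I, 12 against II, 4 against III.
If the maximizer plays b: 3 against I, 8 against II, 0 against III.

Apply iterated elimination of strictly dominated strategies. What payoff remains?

4

Column I is strictly dominated by III for the minimizer (4<8, 0<3); eliminate I.
Row b is strictly dominated by row a (12>8, 4>0); eliminate b.
Column II is strictly dominated by III for the minimizer (4<12); eliminate II.
Only (a, III) remains, with payoff 4.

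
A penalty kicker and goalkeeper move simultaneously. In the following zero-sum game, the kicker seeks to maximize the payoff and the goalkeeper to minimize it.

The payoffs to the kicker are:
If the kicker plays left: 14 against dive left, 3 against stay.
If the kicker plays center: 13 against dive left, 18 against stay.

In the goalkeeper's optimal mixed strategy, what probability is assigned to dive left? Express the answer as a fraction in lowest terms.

15/16

Row minima are 3 and 13, so the kicker's maximin is 13; column maxima are 14 and 18, so the goalkeeper's minimax is 14. These differ, so the equilibrium is in mixed strategies.
Let the goalkeeper play dive left with probability q. The kicker is indifferent when 14q + 3(1−q) = 13q + 18(1−q), giving q = 15/16.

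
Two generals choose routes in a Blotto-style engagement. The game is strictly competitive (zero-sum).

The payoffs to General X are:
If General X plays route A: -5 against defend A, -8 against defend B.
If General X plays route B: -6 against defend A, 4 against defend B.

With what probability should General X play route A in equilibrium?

10/13

Row minima are -8 and -6, so General X's maximin is -6; column maxima are -5 and 4, so General Y's minimax is -5. These differ, so the equilibrium is in mixed strategies.
Let General X play route A with probability p. General Y is indifferent when −5p − 6(1−p) = −8p + 4(1−p), giving p = 10/13.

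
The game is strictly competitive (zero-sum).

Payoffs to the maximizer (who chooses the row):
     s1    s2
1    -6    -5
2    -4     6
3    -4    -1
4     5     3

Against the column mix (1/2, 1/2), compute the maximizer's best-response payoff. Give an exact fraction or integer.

1: (-6)·(1/2) + (-5)·(1/2) = -11/2.
2: (-4)·(1/2) + (6)·(1/2) = 1.
3: (-4)·(1/2) + (-1)·(1/2) = -5/2.
4: (5)·(1/2) + (3)·(1/2) = 4.
The best pure response is 4 with expected payoff 4.

4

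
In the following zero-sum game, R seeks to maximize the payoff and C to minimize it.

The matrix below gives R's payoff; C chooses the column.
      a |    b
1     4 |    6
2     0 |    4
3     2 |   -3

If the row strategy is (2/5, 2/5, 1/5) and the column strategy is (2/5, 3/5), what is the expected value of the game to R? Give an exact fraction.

71/25

Against (2/5, 3/5), each row's expected payoff is 1: 26/5; 2: 12/5; 3: -1.
Taking the (2/5, 2/5, 1/5)-weighted average: (2/5)·(26/5) + (2/5)·(12/5) + (1/5)·(-1) = 71/25.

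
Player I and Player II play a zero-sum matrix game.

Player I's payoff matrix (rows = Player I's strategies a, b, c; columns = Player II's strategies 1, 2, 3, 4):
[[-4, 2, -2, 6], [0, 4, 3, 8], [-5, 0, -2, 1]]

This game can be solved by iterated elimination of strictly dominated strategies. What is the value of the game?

Row a is strictly dominated by row b (0>-4, 4>2, 3>-2, 8>6); eliminate a.
Row c is strictly dominated by row b (0>-5, 4>0, 3>-2, 8>1); eliminate c.
Column 2 is strictly dominated by 1 for Player II (0<4); eliminate 2.
Column 4 is strictly dominated by 1 for Player II (0<8); eliminate 4.
Column 3 is strictly dominated by 1 for Player II (0<3); eliminate 3.
Only (b, 1) remains, with payoff 0.

0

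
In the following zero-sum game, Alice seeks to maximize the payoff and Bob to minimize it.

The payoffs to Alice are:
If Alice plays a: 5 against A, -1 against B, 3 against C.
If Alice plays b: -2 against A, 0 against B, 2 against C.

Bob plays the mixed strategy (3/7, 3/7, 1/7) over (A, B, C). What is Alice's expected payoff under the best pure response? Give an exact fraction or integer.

15/7

a: (5)·(3/7) + (-1)·(3/7) + (3)·(1/7) = 15/7.
b: (-2)·(3/7) + (0)·(3/7) + (2)·(1/7) = -4/7.
The best pure response is a with expected payoff 15/7.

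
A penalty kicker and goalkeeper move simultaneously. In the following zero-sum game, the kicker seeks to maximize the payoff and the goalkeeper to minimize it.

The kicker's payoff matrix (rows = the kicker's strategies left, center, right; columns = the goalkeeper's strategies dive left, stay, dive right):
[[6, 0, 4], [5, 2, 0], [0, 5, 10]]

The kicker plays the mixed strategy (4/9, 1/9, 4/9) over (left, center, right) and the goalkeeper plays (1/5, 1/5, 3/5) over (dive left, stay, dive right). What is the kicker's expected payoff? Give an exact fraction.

73/15

Against (1/5, 1/5, 3/5), each row's expected payoff is left: 18/5; center: 7/5; right: 7.
Taking the (4/9, 1/9, 4/9)-weighted average: (4/9)·(18/5) + (1/9)·(7/5) + (4/9)·(7) = 73/15.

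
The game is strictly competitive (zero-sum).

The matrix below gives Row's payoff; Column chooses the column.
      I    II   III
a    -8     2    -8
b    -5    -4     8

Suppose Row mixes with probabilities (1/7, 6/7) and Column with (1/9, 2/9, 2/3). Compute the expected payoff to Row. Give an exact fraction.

158/63

Against (1/9, 2/9, 2/3), each row's expected payoff is a: -52/9; b: 35/9.
Taking the (1/7, 6/7)-weighted average: (1/7)·(-52/9) + (6/7)·(35/9) = 158/63.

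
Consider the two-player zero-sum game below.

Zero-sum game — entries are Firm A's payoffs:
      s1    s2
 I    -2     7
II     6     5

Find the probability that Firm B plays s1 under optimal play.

1/5

Row minima are -2 and 5, so Firm A's maximin is 5; column maxima are 6 and 7, so Firm B's minimax is 6. These differ, so the equilibrium is in mixed strategies.
Let Firm B play s1 with probability q. Firm A is indifferent when −2q + 7(1−q) = 6q + 5(1−q), giving q = 1/5.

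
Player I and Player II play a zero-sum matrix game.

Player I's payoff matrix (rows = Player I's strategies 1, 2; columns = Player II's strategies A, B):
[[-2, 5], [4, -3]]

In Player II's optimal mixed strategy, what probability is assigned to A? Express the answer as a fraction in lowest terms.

Row minima are -2 and -3, so Player I's maximin is -2; column maxima are 4 and 5, so Player II's minimax is 4. These differ, so the equilibrium is in mixed strategies.
Let Player II play A with probability q. Player I is indifferent when −2q + 5(1−q) = 4q − 3(1−q), giving q = 4/7.

4/7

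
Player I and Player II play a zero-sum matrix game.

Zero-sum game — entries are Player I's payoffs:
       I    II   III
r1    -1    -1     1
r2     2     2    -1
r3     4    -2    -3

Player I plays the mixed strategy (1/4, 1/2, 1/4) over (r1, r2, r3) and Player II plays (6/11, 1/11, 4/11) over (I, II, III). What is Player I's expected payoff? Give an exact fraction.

Against (6/11, 1/11, 4/11), each row's expected payoff is r1: -3/11; r2: 10/11; r3: 10/11.
Taking the (1/4, 1/2, 1/4)-weighted average: (1/4)·(-3/11) + (1/2)·(10/11) + (1/4)·(10/11) = 27/44.

27/44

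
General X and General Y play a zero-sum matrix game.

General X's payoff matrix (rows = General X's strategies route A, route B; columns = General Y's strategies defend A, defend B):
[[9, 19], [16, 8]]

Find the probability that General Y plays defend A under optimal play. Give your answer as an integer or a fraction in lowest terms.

11/18

Row minima are 9 and 8, so General X's maximin is 9; column maxima are 16 and 19, so General Y's minimax is 16. These differ, so the equilibrium is in mixed strategies.
Let General Y play defend A with probability q. General X is indifferent when 9q + 19(1−q) = 16q + 8(1−q), giving q = 11/18.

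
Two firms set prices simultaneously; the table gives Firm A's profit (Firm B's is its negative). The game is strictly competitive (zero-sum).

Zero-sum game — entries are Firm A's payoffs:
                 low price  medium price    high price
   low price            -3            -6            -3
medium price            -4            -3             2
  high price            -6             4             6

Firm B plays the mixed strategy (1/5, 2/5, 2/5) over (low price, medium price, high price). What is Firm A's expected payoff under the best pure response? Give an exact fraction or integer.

14/5

low price: (-3)·(1/5) + (-6)·(2/5) + (-3)·(2/5) = -21/5.
medium price: (-4)·(1/5) + (-3)·(2/5) + (2)·(2/5) = -6/5.
high price: (-6)·(1/5) + (4)·(2/5) + (6)·(2/5) = 14/5.
The best pure response is high price with expected payoff 14/5.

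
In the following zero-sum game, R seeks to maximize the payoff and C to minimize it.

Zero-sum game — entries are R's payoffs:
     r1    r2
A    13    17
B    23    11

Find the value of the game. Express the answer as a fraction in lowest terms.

31/2

Row minima are 13 and 11, so R's maximin is 13; column maxima are 23 and 17, so C's minimax is 17. These differ, so the equilibrium is in mixed strategies.
Let R play A with probability p. C is indifferent when 13p + 23(1−p) = 17p + 11(1−p), giving p = 3/4.
Let C play r1 with probability q. R is indifferent when 13q + 17(1−q) = 23q + 11(1−q), giving q = 3/8.
The value is 13·(3/8) + (17)·(5/8) = 31/2.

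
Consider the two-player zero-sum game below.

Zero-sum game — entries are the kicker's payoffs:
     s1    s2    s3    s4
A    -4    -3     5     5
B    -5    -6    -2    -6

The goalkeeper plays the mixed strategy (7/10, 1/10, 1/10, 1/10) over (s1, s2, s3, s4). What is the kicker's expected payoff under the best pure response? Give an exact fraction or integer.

A: (-4)·(7/10) + (-3)·(1/10) + (5)·(1/10) + (5)·(1/10) = -21/10.
B: (-5)·(7/10) + (-6)·(1/10) + (-2)·(1/10) + (-6)·(1/10) = -49/10.
The best pure response is A with expected payoff -21/10.

-21/10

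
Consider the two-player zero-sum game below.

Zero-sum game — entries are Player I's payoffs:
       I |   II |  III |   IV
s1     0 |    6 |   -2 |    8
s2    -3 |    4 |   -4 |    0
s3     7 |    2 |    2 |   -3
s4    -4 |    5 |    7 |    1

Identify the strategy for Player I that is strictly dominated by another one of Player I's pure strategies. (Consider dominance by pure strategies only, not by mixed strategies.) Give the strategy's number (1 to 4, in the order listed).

Compare s2 with s1: 0 > -3, 6 > 4, -2 > -4, 8 > 0.
So s1 strictly dominates s2 for Player I; s2 is strictly dominated.

2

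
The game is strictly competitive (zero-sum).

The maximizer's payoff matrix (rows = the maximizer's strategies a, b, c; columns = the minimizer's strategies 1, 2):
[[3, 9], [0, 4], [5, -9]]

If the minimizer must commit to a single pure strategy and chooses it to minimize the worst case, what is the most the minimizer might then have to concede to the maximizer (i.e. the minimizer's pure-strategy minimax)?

5

The worst case (largest entry) in each column is 1: 5, 2: 9.
The best (smallest) of these is 5.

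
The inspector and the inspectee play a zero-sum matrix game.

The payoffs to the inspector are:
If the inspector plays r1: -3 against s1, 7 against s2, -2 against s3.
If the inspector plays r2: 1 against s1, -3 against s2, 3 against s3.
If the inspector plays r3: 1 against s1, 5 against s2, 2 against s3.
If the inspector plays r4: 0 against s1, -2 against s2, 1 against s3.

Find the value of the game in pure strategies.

1

Row minima: -3, -3, 1, -2 → the inspector's maximin is 1.
Column maxima: 1, 7, 3 → the inspectee's minimax is 1.
They coincide at (r3, s1), so the value is 1.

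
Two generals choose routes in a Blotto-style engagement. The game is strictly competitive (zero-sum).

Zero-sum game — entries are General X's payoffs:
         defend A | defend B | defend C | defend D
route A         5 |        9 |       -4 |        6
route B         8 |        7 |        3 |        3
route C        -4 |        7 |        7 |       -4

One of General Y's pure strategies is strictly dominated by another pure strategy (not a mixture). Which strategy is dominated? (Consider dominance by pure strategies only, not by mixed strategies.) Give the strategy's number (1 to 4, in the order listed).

2

General Y prefers columns that give General X less. Compare defend B with defend D: 6 < 9, 3 < 7, -4 < 7.
So defend D strictly dominates defend B for General Y; defend B is strictly dominated.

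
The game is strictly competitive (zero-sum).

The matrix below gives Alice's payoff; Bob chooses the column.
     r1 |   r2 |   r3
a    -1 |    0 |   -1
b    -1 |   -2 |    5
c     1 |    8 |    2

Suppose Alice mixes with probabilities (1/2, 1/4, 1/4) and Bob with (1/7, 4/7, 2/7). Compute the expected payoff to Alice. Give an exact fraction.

Against (1/7, 4/7, 2/7), each row's expected payoff is a: -3/7; b: 1/7; c: 37/7.
Taking the (1/2, 1/4, 1/4)-weighted average: (1/2)·(-3/7) + (1/4)·(1/7) + (1/4)·(37/7) = 8/7.

8/7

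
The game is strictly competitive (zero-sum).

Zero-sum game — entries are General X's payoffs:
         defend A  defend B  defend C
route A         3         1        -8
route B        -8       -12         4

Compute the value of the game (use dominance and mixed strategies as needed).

Column defend A is strictly dominated by defend B for General Y (it gives General X more in every row).
The remaining 2×2 game on (route A, route B) × (defend B, defend C) has no saddle point. Let General X play route A with probability p; indifference gives p − 12(1−p) = −8p + 4(1−p), so p = 16/25.
Similarly General Y's optimal q on defend B is 12/25, and the value is 1·(12/25) + (-8)·(13/25) = -92/25.

-92/25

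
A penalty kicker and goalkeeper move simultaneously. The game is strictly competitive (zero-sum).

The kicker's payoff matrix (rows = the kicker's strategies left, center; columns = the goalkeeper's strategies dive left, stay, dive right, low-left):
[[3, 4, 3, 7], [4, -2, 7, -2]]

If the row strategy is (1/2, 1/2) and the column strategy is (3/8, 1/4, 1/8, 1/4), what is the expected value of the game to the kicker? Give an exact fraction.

Against (3/8, 1/4, 1/8, 1/4), each row's expected payoff is left: 17/4; center: 11/8.
Taking the (1/2, 1/2)-weighted average: (1/2)·(17/4) + (1/2)·(11/8) = 45/16.

45/16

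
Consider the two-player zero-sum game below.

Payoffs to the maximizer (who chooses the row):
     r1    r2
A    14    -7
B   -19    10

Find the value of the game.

Row minima are -7 and -19, so the maximizer's maximin is -7; column maxima are 14 and 10, so the minimizer's minimax is 10. These differ, so the equilibrium is in mixed strategies.
Let the maximizer play A with probability p. The minimizer is indifferent when 14p − 19(1−p) = −7p + 10(1−p), giving p = 29/50.
Let the minimizer play r1 with probability q. The maximizer is indifferent when 14q − 7(1−q) = −19q + 10(1−q), giving q = 17/50.
The value is 14·(17/50) + (-7)·(33/50) = 7/50.

7/50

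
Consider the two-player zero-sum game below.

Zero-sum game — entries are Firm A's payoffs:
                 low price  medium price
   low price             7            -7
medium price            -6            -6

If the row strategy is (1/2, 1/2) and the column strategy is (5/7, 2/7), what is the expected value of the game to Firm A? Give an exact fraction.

-3/2

Against (5/7, 2/7), each row's expected payoff is low price: 3; medium price: -6.
Taking the (1/2, 1/2)-weighted average: (1/2)·(3) + (1/2)·(-6) = -3/2.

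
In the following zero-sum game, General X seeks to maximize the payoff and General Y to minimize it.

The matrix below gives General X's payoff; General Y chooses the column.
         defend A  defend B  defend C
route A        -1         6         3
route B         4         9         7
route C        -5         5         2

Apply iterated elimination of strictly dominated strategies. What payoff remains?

Row route A is strictly dominated by row route B (4>-1, 9>6, 7>3); eliminate route A.
Row route C is strictly dominated by row route B (4>-5, 9>5, 7>2); eliminate route C.
Column defend B is strictly dominated by defend A for General Y (4<9); eliminate defend B.
Column defend C is strictly dominated by defend A for General Y (4<7); eliminate defend C.
Only (route B, defend A) remains, with payoff 4.

4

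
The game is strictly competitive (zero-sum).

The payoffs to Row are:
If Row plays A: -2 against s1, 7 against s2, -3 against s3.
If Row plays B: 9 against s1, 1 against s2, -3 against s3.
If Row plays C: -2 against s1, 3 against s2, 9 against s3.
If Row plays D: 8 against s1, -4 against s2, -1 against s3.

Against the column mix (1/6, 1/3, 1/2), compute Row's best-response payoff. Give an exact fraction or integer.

31/6

A: (-2)·(1/6) + (7)·(1/3) + (-3)·(1/2) = 1/2.
B: (9)·(1/6) + (1)·(1/3) + (-3)·(1/2) = 1/3.
C: (-2)·(1/6) + (3)·(1/3) + (9)·(1/2) = 31/6.
D: (8)·(1/6) + (-4)·(1/3) + (-1)·(1/2) = -1/2.
The best pure response is C with expected payoff 31/6.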